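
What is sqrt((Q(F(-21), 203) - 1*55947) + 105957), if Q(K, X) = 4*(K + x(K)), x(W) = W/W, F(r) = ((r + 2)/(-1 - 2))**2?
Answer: sqrt(451570)/3 ≈ 224.00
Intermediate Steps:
F(r) = (-2/3 - r/3)**2 (F(r) = ((2 + r)/(-3))**2 = ((2 + r)*(-1/3))**2 = (-2/3 - r/3)**2)
x(W) = 1
Q(K, X) = 4 + 4*K (Q(K, X) = 4*(K + 1) = 4*(1 + K) = 4 + 4*K)
sqrt((Q(F(-21), 203) - 1*55947) + 105957) = sqrt(((4 + 4*((2 - 21)**2/9)) - 1*55947) + 105957) = sqrt(((4 + 4*((1/9)*(-19)**2)) - 55947) + 105957) = sqrt(((4 + 4*((1/9)*361)) - 55947) + 105957) = sqrt(((4 + 4*(361/9)) - 55947) + 105957) = sqrt(((4 + 1444/9) - 55947) + 105957) = sqrt((1480/9 - 55947) + 105957) = sqrt(-502043/9 + 105957) = sqrt(451570/9) = sqrt(451570)/3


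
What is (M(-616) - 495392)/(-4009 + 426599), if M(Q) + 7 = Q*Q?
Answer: -115943/422590 ≈ -0.27436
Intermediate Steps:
M(Q) = -7 + Q² (M(Q) = -7 + Q*Q = -7 + Q²)
(M(-616) - 495392)/(-4009 + 426599) = ((-7 + (-616)²) - 495392)/(-4009 + 426599) = ((-7 + 379456) - 495392)/422590 = (379449 - 495392)*(1/422590) = -115943*1/422590 = -115943/422590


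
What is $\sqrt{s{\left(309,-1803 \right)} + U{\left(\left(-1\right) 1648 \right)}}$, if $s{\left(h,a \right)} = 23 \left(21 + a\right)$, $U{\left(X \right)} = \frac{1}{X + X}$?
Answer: $\frac{i \sqrt{27828510542}}{824} \approx 202.45 i$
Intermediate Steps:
$U{\left(X \right)} = \frac{1}{2 X}$
$s{\left(h,a \right)} = 483 + 23 a$
$\sqrt{s{\left(309,-1803 \right)} + U{\left(\left(-1\right) 1648 \right)}} = \sqrt{\left(483 + 23 \left(-1803\right)\right) + \frac{1}{2 \left(\left(-1\right) 1648\right)}} = \sqrt{\left(483 - 41469\right) + \frac{1}{2 \left(-1648\right)}} = \sqrt{-40986 + \frac{1}{2} \left(- \frac{1}{1648}\right)} = \sqrt{-40986 - \frac{1}{3296}} = \sqrt{- \frac{135089857}{3296}} = \frac{i \sqrt{27828510542}}{824}$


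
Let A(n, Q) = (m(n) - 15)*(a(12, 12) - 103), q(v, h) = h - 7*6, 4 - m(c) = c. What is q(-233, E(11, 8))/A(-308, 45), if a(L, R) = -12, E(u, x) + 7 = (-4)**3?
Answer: 113/34155 ≈ 0.0033084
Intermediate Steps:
m(c) = 4 - c
E(u, x) = -71 (E(u, x) = -7 + (-4)**3 = -7 - 64 = -71)
q(v, h) = -42 + h (q(v, h) = h - 42 = -42 + h)
A(n, Q) = 1265 + 115*n (A(n, Q) = ((4 - n) - 15)*(-12 - 103) = (-11 - n)*(-115) = 1265 + 115*n)
q(-233, E(11, 8))/A(-308, 45) = (-42 - 71)/(1265 + 115*(-308)) = -113/(1265 - 35420) = -113/(-34155) = -113*(-1/34155) = 113/34155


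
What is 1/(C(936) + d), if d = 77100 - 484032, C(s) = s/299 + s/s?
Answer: -23/9359341 ≈ -2.4574e-6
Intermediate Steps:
C(s) = 1 + s/299 (C(s) = s*(1/299) + 1 = s/299 + 1 = 1 + s/299)
d = -406932
1/(C(936) + d) = 1/((1 + (1/299)*936) - 406932) = 1/((1 + 72/23) - 406932) = 1/(95/23 - 406932) = 1/(-9359341/23) = -23/9359341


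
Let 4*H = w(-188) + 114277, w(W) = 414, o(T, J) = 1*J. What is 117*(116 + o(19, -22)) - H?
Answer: -70699/4 ≈ -17675.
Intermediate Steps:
o(T, J) = J
H = 114691/4 (H = (414 + 114277)/4 = (¼)*114691 = 114691/4 ≈ 28673.)
117*(116 + o(19, -22)) - H = 117*(116 - 22) - 1*114691/4 = 117*94 - 114691/4 = 10998 - 114691/4 = -70699/4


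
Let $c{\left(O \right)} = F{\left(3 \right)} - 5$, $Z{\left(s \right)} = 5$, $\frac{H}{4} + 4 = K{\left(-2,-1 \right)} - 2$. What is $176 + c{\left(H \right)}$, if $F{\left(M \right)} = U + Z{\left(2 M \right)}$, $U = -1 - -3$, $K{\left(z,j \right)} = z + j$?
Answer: $178$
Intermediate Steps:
$K{\left(z,j \right)} = j + z$
$H = -36$ ($H = -16 + 4 \left(\left(-1 - 2\right) - 2\right) = -16 + 4 \left(-3 - 2\right) = -16 + 4 \left(-5\right) = -16 - 20 = -36$)
$U = 2$ ($U = -1 + 3 = 2$)
$F{\left(M \right)} = 7$ ($F{\left(M \right)} = 2 + 5 = 7$)
$c{\left(O \right)} = 2$ ($c{\left(O \right)} = 7 - 5 = 2$)
$176 + c{\left(H \right)} = 176 + 2 = 178$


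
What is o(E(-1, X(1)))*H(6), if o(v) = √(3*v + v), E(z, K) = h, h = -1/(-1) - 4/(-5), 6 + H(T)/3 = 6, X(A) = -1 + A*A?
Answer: 0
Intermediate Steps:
X(A) = -1 + A²
H(T) = 0 (H(T) = -18 + 3*6 = -18 + 18 = 0)
h = 9/5 (h = -1*(-1) - 4*(-⅕) = 1 + ⅘ = 9/5 ≈ 1.8000)
E(z, K) = 9/5
o(v) = 2*√v (o(v) = √(4*v) = 2*√v)
o(E(-1, X(1)))*H(6) = (2*√(9/5))*0 = (2*(3*√5/5))*0 = (6*√5/5)*0 = 0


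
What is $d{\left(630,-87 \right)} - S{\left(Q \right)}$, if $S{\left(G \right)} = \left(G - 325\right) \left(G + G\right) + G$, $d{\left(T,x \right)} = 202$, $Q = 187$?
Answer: $51627$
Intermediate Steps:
$S{\left(G \right)} = G + 2 G \left(-325 + G\right)$ ($S{\left(G \right)} = \left(-325 + G\right) 2 G + G = 2 G \left(-325 + G\right) + G = G + 2 G \left(-325 + G\right)$)
$d{\left(630,-87 \right)} - S{\left(Q \right)} = 202 - 187 \left(-649 + 2 \cdot 187\right) = 202 - 187 \left(-649 + 374\right) = 202 - 187 \left(-275\right) = 202 - -51425 = 202 + 51425 = 51627$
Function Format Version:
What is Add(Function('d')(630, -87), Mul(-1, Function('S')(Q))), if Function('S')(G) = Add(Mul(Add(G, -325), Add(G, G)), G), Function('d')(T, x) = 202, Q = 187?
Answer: 51627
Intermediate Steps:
Function('S')(G) = Add(G, Mul(2, G, Add(-325, G))) (Function('S')(G) = Add(Mul(Add(-325, G), Mul(2, G)), G) = Add(Mul(2, G, Add(-325, G)), G) = Add(G, Mul(2, G, Add(-325, G))))
Add(Function('d')(630, -87), Mul(-1, Function('S')(Q))) = Add(202, Mul(-1, Mul(187, Add(-649, Mul(2, 187))))) = Add(202, Mul(-1, Mul(187, Add(-649, 374)))) = Add(202, Mul(-1, Mul(187, -275))) = Add(202, Mul(-1, -51425)) = Add(202, 51425) = 51627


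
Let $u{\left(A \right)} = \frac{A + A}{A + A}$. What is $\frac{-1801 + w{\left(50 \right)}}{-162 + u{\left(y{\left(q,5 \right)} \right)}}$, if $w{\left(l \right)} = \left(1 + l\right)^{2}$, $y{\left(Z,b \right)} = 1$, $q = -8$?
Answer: $- \frac{800}{161} \approx -4.9689$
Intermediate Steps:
$u{\left(A \right)} = 1$ ($u{\left(A \right)} = \frac{2 A}{2 A} = 2 A \frac{1}{2 A} = 1$)
$\frac{-1801 + w{\left(50 \right)}}{-162 + u{\left(y{\left(q,5 \right)} \right)}} = \frac{-1801 + \left(1 + 50\right)^{2}}{-162 + 1} = \frac{-1801 + 51^{2}}{-161} = \left(-1801 + 2601\right) \left(- \frac{1}{161}\right) = 800 \left(- \frac{1}{161}\right) = - \frac{800}{161}$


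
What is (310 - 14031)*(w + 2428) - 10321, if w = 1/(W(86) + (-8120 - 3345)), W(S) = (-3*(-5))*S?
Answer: -339080935354/10175 ≈ -3.3325e+7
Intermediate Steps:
W(S) = 15*S
w = -1/10175 (w = 1/(15*86 + (-8120 - 3345)) = 1/(1290 - 11465) = 1/(-10175) = -1/10175 ≈ -9.8280e-5)
(310 - 14031)*(w + 2428) - 10321 = (310 - 14031)*(-1/10175 + 2428) - 10321 = -13721*24704899/10175 - 10321 = -338975919179/10175 - 10321 = -339080935354/10175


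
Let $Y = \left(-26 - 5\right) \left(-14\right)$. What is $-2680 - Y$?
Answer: $-3114$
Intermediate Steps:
$Y = 434$ ($Y = \left(-31\right) \left(-14\right) = 434$)
$-2680 - Y = -2680 - 434 = -3114$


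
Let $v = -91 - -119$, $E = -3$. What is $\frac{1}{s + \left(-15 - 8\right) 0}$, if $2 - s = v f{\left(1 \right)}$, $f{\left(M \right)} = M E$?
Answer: $\frac{1}{86} \approx 0.011628$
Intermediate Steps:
$f{\left(M \right)} = - 3 M$ ($f{\left(M \right)} = M \left(-3\right) = - 3 M$)
$v = 28$ ($v = -91 + 119 = 28$)
$s = 86$ ($s = 2 - 28 \left(\left(-3\right) 1\right) = 2 - 28 \left(-3\right) = 2 - -84 = 2 + 84 = 86$)
$\frac{1}{s + \left(-15 - 8\right) 0} = \frac{1}{86 + \left(-15 - 8\right) 0} = \frac{1}{86 - 0} = \frac{1}{86 + 0} = \frac{1}{86}$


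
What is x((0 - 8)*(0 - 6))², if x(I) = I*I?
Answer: 5308416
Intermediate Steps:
x(I) = I²
x((0 - 8)*(0 - 6))² = (((0 - 8)*(0 - 6))²)² = ((-8*(-6))²)² = (48²)² = 2304² = 5308416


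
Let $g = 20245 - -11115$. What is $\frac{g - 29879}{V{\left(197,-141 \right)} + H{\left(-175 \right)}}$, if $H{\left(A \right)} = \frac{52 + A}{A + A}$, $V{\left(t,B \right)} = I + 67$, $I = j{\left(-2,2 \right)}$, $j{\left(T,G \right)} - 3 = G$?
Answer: $\frac{518350}{25323} \approx 20.47$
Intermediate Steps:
$j{\left(T,G \right)} = 3 + G$
$I = 5$ ($I = 3 + 2 = 5$)
$V{\left(t,B \right)} = 72$ ($V{\left(t,B \right)} = 5 + 67 = 72$)
$H{\left(A \right)} = \frac{52 + A}{2 A}$
$g = 31360$ ($g = 20245 + 11115 = 31360$)
$\frac{g - 29879}{V{\left(197,-141 \right)} + H{\left(-175 \right)}} = \frac{31360 - 29879}{72 + \frac{52 - 175}{2 \left(-175\right)}} = \frac{1481}{72 + \frac{1}{2} \left(- \frac{1}{175}\right) \left(-123\right)} = \frac{1481}{72 + \frac{123}{350}} = \frac{1481}{\frac{25323}{350}} = 1481 \cdot \frac{350}{25323} = \frac{518350}{25323}$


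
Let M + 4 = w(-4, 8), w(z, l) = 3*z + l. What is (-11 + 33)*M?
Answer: -176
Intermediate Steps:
w(z, l) = l + 3*z
M = -8 (M = -4 + (8 + 3*(-4)) = -4 + (8 - 12) = -4 - 4 = -8)
(-11 + 33)*M = (-11 + 33)*(-8) = 22*(-8) = -176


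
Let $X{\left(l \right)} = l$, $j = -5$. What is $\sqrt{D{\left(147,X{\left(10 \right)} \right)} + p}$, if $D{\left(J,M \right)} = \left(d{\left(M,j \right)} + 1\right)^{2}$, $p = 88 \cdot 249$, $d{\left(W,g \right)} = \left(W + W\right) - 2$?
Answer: $\sqrt{22273} \approx 149.24$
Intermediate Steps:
$d{\left(W,g \right)} = -2 + 2 W$ ($d{\left(W,g \right)} = 2 W - 2 = -2 + 2 W$)
$p = 21912$
$D{\left(J,M \right)} = \left(-1 + 2 M\right)^{2}$ ($D{\left(J,M \right)} = \left(\left(-2 + 2 M\right) + 1\right)^{2} = \left(-1 + 2 M\right)^{2}$)
$\sqrt{D{\left(147,X{\left(10 \right)} \right)} + p} = \sqrt{\left(-1 + 2 \cdot 10\right)^{2} + 21912} = \sqrt{\left(-1 + 20\right)^{2} + 21912} = \sqrt{19^{2} + 21912} = \sqrt{361 + 21912} = \sqrt{22273}$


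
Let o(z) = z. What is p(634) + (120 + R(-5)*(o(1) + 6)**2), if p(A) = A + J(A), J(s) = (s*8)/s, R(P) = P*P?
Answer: 1987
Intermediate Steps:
R(P) = P**2
J(s) = 8 (J(s) = (8*s)/s = 8)
p(A) = 8 + A (p(A) = A + 8 = 8 + A)
p(634) + (120 + R(-5)*(o(1) + 6)**2) = (8 + 634) + (120 + (-5)**2*(1 + 6)**2) = 642 + (120 + 25*7**2) = 642 + (120 + 25*49) = 642 + (120 + 1225) = 642 + 1345 = 1987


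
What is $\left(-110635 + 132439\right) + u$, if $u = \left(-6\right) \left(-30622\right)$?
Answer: $205536$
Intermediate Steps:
$u = 183732$
$\left(-110635 + 132439\right) + u = \left(-110635 + 132439\right) + 183732 = 21804 + 183732 = 205536$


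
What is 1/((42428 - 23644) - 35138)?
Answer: -1/16354 ≈ -6.1147e-5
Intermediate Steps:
1/((42428 - 23644) - 35138) = 1/(18784 - 35138) = 1/(-16354) = -1/16354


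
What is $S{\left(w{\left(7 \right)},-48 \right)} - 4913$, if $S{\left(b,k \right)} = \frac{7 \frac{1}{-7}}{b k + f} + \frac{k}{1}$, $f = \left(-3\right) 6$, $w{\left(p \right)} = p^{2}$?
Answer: $- \frac{11757569}{2370} \approx -4961.0$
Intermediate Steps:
$f = -18$
$S{\left(b,k \right)} = k - \frac{1}{-18 + b k}$ ($S{\left(b,k \right)} = \frac{7 \frac{1}{-7}}{b k - 18} + \frac{k}{1} = \frac{7 \left(- \frac{1}{7}\right)}{-18 + b k} + k 1 = - \frac{1}{-18 + b k} + k = k - \frac{1}{-18 + b k}$)
$S{\left(w{\left(7 \right)},-48 \right)} - 4913 = \frac{-1 - -864 + 7^{2} \left(-48\right)^{2}}{-18 + 7^{2} \left(-48\right)} - 4913 = \frac{-1 + 864 + 49 \cdot 2304}{-18 + 49 \left(-48\right)} - 4913 = \frac{-1 + 864 + 112896}{-18 - 2352} - 4913 = \frac{1}{-2370} \cdot 113759 - 4913 = \left(- \frac{1}{2370}\right) 113759 - 4913 = - \frac{113759}{2370} - 4913 = - \frac{11757569}{2370}$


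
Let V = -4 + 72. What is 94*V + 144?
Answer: 6536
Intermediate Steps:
V = 68
94*V + 144 = 94*68 + 144 = 6392 + 144 = 6536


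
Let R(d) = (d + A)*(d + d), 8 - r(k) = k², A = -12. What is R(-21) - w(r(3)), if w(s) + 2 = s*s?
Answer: 1387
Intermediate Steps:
r(k) = 8 - k²
w(s) = -2 + s² (w(s) = -2 + s*s = -2 + s²)
R(d) = 2*d*(-12 + d) (R(d) = (d - 12)*(d + d) = (-12 + d)*(2*d) = 2*d*(-12 + d))
R(-21) - w(r(3)) = 2*(-21)*(-12 - 21) - (-2 + (8 - 1*3²)²) = 2*(-21)*(-33) - (-2 + (8 - 1*9)²) = 1386 - (-2 + (8 - 9)²) = 1386 - (-2 + (-1)²) = 1386 - (-2 + 1) = 1386 - 1*(-1) = 1386 + 1 = 1387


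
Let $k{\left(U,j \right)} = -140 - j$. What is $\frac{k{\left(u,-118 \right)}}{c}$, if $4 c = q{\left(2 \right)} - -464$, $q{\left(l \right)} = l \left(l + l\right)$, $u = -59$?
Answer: $- \frac{11}{59} \approx -0.18644$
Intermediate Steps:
$q{\left(l \right)} = 2 l^{2}$ ($q{\left(l \right)} = l 2 l = 2 l^{2}$)
$c = 118$ ($c = \frac{2 \cdot 2^{2} - -464}{4} = \frac{2 \cdot 4 + 464}{4} = \frac{8 + 464}{4} = \frac{1}{4} \cdot 472 = 118$)
$\frac{k{\left(u,-118 \right)}}{c} = \frac{-140 - -118}{118} = \left(-140 + 118\right) \frac{1}{118} = \left(-22\right) \frac{1}{118} = - \frac{11}{59}$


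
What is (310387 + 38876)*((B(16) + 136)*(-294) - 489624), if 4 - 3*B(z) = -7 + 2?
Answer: -185280528870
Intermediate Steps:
B(z) = 3 (B(z) = 4/3 - (-7 + 2)/3 = 4/3 - ⅓*(-5) = 4/3 + 5/3 = 3)
(310387 + 38876)*((B(16) + 136)*(-294) - 489624) = (310387 + 38876)*((3 + 136)*(-294) - 489624) = 349263*(139*(-294) - 489624) = 349263*(-40866 - 489624) = 349263*(-530490) = -185280528870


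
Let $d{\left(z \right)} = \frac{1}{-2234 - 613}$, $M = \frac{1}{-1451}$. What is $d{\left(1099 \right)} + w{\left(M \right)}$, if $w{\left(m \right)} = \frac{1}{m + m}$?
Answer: $- \frac{4130999}{5694} \approx -725.5$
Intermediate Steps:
$M = - \frac{1}{1451} \approx -0.00068918$
$d{\left(z \right)} = - \frac{1}{2847}$ ($d{\left(z \right)} = \frac{1}{-2847} = - \frac{1}{2847}$)
$w{\left(m \right)} = \frac{1}{2 m}$
$d{\left(1099 \right)} + w{\left(M \right)} = - \frac{1}{2847} + \frac{1}{2 \left(- \frac{1}{1451}\right)} = - \frac{1}{2847} + \frac{1}{2} \left(-1451\right) = - \frac{1}{2847} - \frac{1451}{2} = - \frac{4130999}{5694}$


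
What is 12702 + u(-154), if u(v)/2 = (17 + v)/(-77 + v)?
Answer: 2934436/231 ≈ 12703.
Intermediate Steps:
u(v) = 2*(17 + v)/(-77 + v) (u(v) = 2*((17 + v)/(-77 + v)) = 2*(17 + v)/(-77 + v))
12702 + u(-154) = 12702 + 2*(17 - 154)/(-77 - 154) = 12702 + 2*(-137)/(-231) = 12702 + 2*(-1/231)*(-137) = 12702 + 274/231 = 2934436/231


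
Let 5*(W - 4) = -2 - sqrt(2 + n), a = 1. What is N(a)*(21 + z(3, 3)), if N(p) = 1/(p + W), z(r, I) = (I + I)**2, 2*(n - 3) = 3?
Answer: 138/11 + 3*sqrt(26)/11 ≈ 13.936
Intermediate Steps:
n = 9/2 (n = 3 + (1/2)*3 = 3 + 3/2 = 9/2 ≈ 4.5000)
W = 18/5 - sqrt(26)/10 (W = 4 + (-2 - sqrt(2 + 9/2))/5 = 4 + (-2 - sqrt(13/2))/5 = 4 + (-2 - sqrt(26)/2)/5 = 4 + (-2/5 - sqrt(26)/10) = 18/5 - sqrt(26)/10 ≈ 3.0901)
z(r, I) = 4*I**2 (z(r, I) = (2*I)**2 = 4*I**2)
N(p) = 1/(18/5 + p - sqrt(26)/10) (N(p) = 1/(p + (18/5 - sqrt(26)/10)) = 1/(18/5 + p - sqrt(26)/10))
N(a)*(21 + z(3, 3)) = (10/(36 - sqrt(26) + 10*1))*(21 + 4*3**2) = (10/(36 - sqrt(26) + 10))*(21 + 4*9) = (10/(46 - sqrt(26)))*(21 + 36) = (10/(46 - sqrt(26)))*57 = 570/(46 - sqrt(26))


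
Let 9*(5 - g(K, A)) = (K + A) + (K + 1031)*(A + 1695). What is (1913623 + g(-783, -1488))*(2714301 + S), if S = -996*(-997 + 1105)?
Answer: 4974106217919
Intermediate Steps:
S = -107568 (S = -996*108 = -107568)
g(K, A) = 5 - A/9 - K/9 - (1031 + K)*(1695 + A)/9 (g(K, A) = 5 - ((K + A) + (K + 1031)*(A + 1695))/9 = 5 - ((A + K) + (1031 + K)*(1695 + A))/9 = 5 - (A + K + (1031 + K)*(1695 + A))/9 = 5 + (-A/9 - K/9 - (1031 + K)*(1695 + A)/9) = 5 - A/9 - K/9 - (1031 + K)*(1695 + A)/9)
(1913623 + g(-783, -1488))*(2714301 + S) = (1913623 + (-582500/3 - 1696/9*(-783) - 344/3*(-1488) - ⅑*(-1488)*(-783)))*(2714301 - 107568) = (1913623 + (-582500/3 + 147552 + 170624 - 129456))*2606733 = (1913623 - 16340/3)*2606733 = (5724529/3)*2606733 = 4974106217919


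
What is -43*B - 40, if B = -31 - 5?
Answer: 1508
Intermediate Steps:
B = -36
-43*B - 40 = -43*(-36) - 40 = 1548 - 40 = 1508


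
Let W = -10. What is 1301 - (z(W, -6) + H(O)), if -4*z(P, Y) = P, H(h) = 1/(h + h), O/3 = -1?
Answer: 3896/3 ≈ 1298.7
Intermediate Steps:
O = -3 (O = 3*(-1) = -3)
H(h) = 1/(2*h)
z(P, Y) = -P/4
1301 - (z(W, -6) + H(O)) = 1301 - (-1/4*(-10) + (1/2)/(-3)) = 1301 - (5/2 + (1/2)*(-1/3)) = 1301 - (5/2 - 1/6) = 1301 - 1*7/3 = 1301 - 7/3 = 3896/3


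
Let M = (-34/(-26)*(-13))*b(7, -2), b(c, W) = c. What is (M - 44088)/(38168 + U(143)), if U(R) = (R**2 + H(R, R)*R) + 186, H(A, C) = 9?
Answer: -44207/60090 ≈ -0.73568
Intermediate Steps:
U(R) = 186 + R**2 + 9*R (U(R) = (R**2 + 9*R) + 186 = 186 + R**2 + 9*R)
M = -119 (M = (-34/(-26)*(-13))*7 = (-34*(-1/26)*(-13))*7 = ((17/13)*(-13))*7 = -17*7 = -119)
(M - 44088)/(38168 + U(143)) = (-119 - 44088)/(38168 + (186 + 143**2 + 9*143)) = -44207/(38168 + (186 + 20449 + 1287)) = -44207/(38168 + 21922) = -44207/60090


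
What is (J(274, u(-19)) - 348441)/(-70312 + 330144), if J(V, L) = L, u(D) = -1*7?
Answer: -43556/32479 ≈ -1.3411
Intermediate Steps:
u(D) = -7
(J(274, u(-19)) - 348441)/(-70312 + 330144) = (-7 - 348441)/(-70312 + 330144) = -348448/259832 = -348448*1/259832 = -43556/32479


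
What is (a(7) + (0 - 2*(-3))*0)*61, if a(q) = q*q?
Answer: 2989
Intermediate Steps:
a(q) = q**2
(a(7) + (0 - 2*(-3))*0)*61 = (7**2 + (0 - 2*(-3))*0)*61 = (49 + (0 + 6)*0)*61 = (49 + 6*0)*61 = (49 + 0)*61 = 49*61 = 2989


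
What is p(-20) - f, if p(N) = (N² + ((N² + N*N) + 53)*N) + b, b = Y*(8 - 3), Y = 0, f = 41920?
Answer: -58580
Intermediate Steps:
b = 0 (b = 0*(8 - 3) = 0*5 = 0)
p(N) = N² + N*(53 + 2*N²) (p(N) = (N² + ((N² + N*N) + 53)*N) + 0 = (N² + ((N² + N²) + 53)*N) + 0 = (N² + (2*N² + 53)*N) + 0 = (N² + (53 + 2*N²)*N) + 0 = (N² + N*(53 + 2*N²)) + 0 = N² + N*(53 + 2*N²))
p(-20) - f = -20*(53 - 20 + 2*(-20)²) - 1*41920 = -20*(53 - 20 + 2*400) - 41920 = -20*(53 - 20 + 800) - 41920 = -20*833 - 41920 = -16660 - 41920 = -58580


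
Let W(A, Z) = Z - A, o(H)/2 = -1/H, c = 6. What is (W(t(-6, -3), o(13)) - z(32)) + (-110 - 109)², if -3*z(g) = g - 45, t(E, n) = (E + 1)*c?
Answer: 1871474/39 ≈ 47987.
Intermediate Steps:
t(E, n) = 6 + 6*E (t(E, n) = (E + 1)*6 = (1 + E)*6 = 6 + 6*E)
o(H) = -2/H (o(H) = 2*(-1/H) = -2/H)
z(g) = 15 - g/3 (z(g) = -(g - 45)/3 = -(-45 + g)/3 = 15 - g/3)
(W(t(-6, -3), o(13)) - z(32)) + (-110 - 109)² = ((-2/13 - (6 + 6*(-6))) - (15 - ⅓*32)) + (-110 - 109)² = ((-2*1/13 - (6 - 36)) - (15 - 32/3)) + (-219)² = ((-2/13 - 1*(-30)) - 1*13/3) + 47961 = ((-2/13 + 30) - 13/3) + 47961 = (388/13 - 13/3) + 47961 = 995/39 + 47961 = 1871474/39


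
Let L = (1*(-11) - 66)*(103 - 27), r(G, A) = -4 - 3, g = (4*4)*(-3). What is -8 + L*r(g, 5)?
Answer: 40956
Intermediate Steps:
g = -48 (g = 16*(-3) = -48)
r(G, A) = -7
L = -5852 (L = (-11 - 66)*76 = -77*76 = -5852)
-8 + L*r(g, 5) = -8 - 5852*(-7) = -8 + 40964 = 40956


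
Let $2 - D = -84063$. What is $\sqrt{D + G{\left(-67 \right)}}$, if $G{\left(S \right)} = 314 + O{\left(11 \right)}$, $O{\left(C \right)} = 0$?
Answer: $\sqrt{84379} \approx 290.48$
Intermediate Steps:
$D = 84065$ ($D = 2 - -84063 = 2 + 84063 = 84065$)
$G{\left(S \right)} = 314$ ($G{\left(S \right)} = 314 + 0 = 314$)
$\sqrt{D + G{\left(-67 \right)}} = \sqrt{84065 + 314} = \sqrt{84379}$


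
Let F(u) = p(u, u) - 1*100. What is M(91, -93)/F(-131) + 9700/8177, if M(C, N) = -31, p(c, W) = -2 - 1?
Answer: 1252587/842231 ≈ 1.4872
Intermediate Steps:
p(c, W) = -3
F(u) = -103 (F(u) = -3 - 1*100 = -3 - 100 = -103)
M(91, -93)/F(-131) + 9700/8177 = -31/(-103) + 9700/8177 = -31*(-1/103) + 9700*(1/8177) = 31/103 + 9700/8177 = 1252587/842231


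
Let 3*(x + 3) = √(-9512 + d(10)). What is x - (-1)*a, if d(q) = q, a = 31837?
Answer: 31834 + I*√9502/3 ≈ 31834.0 + 32.493*I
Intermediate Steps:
x = -3 + I*√9502/3 (x = -3 + √(-9512 + 10)/3 = -3 + √(-9502)/3 = -3 + (I*√9502)/3 = -3 + I*√9502/3 ≈ -3.0 + 32.493*I)
x - (-1)*a = (-3 + I*√9502/3) - (-1)*31837 = (-3 + I*√9502/3) - 1*(-31837) = (-3 + I*√9502/3) + 31837 = 31834 + I*√9502/3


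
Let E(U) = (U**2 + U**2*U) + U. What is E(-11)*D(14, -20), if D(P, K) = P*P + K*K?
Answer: -727716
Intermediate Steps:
D(P, K) = K**2 + P**2 (D(P, K) = P**2 + K**2 = K**2 + P**2)
E(U) = U + U**2 + U**3 (E(U) = (U**2 + U**3) + U = U + U**2 + U**3)
E(-11)*D(14, -20) = (-11*(1 - 11 + (-11)**2))*((-20)**2 + 14**2) = (-11*(1 - 11 + 121))*(400 + 196) = -11*111*596 = -1221*596 = -727716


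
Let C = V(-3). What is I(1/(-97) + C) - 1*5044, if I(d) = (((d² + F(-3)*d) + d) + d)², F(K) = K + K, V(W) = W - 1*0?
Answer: -407115619764/88529281 ≈ -4598.7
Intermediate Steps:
V(W) = W (V(W) = W + 0 = W)
C = -3
F(K) = 2*K
I(d) = (d² - 4*d)² (I(d) = (((d² + (2*(-3))*d) + d) + d)² = (((d² - 6*d) + d) + d)² = ((d² - 5*d) + d)² = (d² - 4*d)²)
I(1/(-97) + C) - 1*5044 = (1/(-97) - 3)²*(-4 + (1/(-97) - 3))² - 1*5044 = (-1/97 - 3)²*(-4 + (-1/97 - 3))² - 5044 = (-292/97)²*(-4 - 292/97)² - 5044 = 85264*(-680/97)²/9409 - 5044 = (85264/9409)*(462400/9409) - 5044 = 39426073600/88529281 - 5044 = -407115619764/88529281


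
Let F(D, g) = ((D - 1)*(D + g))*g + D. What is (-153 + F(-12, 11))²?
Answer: 484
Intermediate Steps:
F(D, g) = D + g*(-1 + D)*(D + g) (F(D, g) = ((-1 + D)*(D + g))*g + D = g*(-1 + D)*(D + g) + D = D + g*(-1 + D)*(D + g))
(-153 + F(-12, 11))² = (-153 + (-12 - 1*11² - 12*11² + 11*(-12)² - 1*(-12)*11))² = (-153 + (-12 - 1*121 - 12*121 + 11*144 + 132))² = (-153 + (-12 - 121 - 1452 + 1584 + 132))² = (-153 + 131)² = (-22)² = 484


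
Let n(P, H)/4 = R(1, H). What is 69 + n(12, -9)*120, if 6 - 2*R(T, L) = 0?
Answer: 1509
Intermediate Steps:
R(T, L) = 3 (R(T, L) = 3 - 1/2*0 = 3 + 0 = 3)
n(P, H) = 12 (n(P, H) = 4*3 = 12)
69 + n(12, -9)*120 = 69 + 12*120 = 69 + 1440 = 1509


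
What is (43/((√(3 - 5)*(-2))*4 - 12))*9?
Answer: -1161/68 + 387*I*√2/34 ≈ -17.074 + 16.097*I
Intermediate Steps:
(43/((√(3 - 5)*(-2))*4 - 12))*9 = (43/((√(-2)*(-2))*4 - 12))*9 = (43/(((I*√2)*(-2))*4 - 12))*9 = (43/(-2*I*√2*4 - 12))*9 = (43/(-8*I*√2 - 12))*9 = (43/(-12 - 8*I*√2))*9 = 387/(-12 - 8*I*√2)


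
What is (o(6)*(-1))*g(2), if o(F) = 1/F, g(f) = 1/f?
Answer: -1/12 ≈ -0.083333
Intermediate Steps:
(o(6)*(-1))*g(2) = (-1/6)/2 = ((⅙)*(-1))*(½) = -⅙*½ = -1/12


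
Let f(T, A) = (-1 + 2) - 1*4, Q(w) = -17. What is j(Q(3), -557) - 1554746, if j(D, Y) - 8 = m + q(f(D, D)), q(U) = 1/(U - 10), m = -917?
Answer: -20223516/13 ≈ -1.5557e+6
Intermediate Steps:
f(T, A) = -3 (f(T, A) = 1 - 4 = -3)
q(U) = 1/(-10 + U)
j(D, Y) = -11818/13 (j(D, Y) = 8 + (-917 + 1/(-10 - 3)) = 8 + (-917 + 1/(-13)) = 8 + (-917 - 1/13) = 8 - 11922/13 = -11818/13)
j(Q(3), -557) - 1554746 = -11818/13 - 1554746 = -20223516/13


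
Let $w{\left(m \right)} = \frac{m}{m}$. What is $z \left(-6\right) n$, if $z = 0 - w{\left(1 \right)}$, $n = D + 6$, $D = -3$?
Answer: $18$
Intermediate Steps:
$n = 3$ ($n = -3 + 6 = 3$)
$w{\left(m \right)} = 1$
$z = -1$ ($z = 0 - 1 = -1$)
$z \left(-6\right) n = \left(-1\right) \left(-6\right) 3 = 6 \cdot 3 = 18$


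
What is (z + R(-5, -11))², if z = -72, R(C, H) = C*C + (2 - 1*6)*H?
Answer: 9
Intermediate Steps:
R(C, H) = C² - 4*H (R(C, H) = C² + (2 - 6)*H = C² - 4*H)
(z + R(-5, -11))² = (-72 + ((-5)² - 4*(-11)))² = (-72 + (25 + 44))² = (-72 + 69)² = (-3)² = 9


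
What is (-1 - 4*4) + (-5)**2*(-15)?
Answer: -392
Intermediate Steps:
(-1 - 4*4) + (-5)**2*(-15) = (-1 - 16) + 25*(-15) = -17 - 375 = -392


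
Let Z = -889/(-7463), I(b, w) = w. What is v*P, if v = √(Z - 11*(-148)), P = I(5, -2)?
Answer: -2*√90680323339/7463 ≈ -80.700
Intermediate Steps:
P = -2
Z = 889/7463 (Z = -889*(-1/7463) = 889/7463 ≈ 0.11912)
v = √90680323339/7463 (v = √(889/7463 - 11*(-148)) = √(889/7463 + 1628) = √(12150653/7463) = √90680323339/7463 ≈ 40.350)
v*P = (√90680323339/7463)*(-2) = -2*√90680323339/7463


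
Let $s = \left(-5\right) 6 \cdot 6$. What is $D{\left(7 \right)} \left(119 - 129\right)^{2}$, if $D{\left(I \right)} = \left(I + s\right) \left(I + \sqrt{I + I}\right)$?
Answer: $-121100 - 17300 \sqrt{14} \approx -1.8583 \cdot 10^{5}$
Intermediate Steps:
$s = -180$ ($s = \left(-30\right) 6 = -180$)
$D{\left(I \right)} = \left(-180 + I\right) \left(I + \sqrt{2} \sqrt{I}\right)$ ($D{\left(I \right)} = \left(I - 180\right) \left(I + \sqrt{I + I}\right) = \left(-180 + I\right) \left(I + \sqrt{2 I}\right) = \left(-180 + I\right) \left(I + \sqrt{2} \sqrt{I}\right)$)
$D{\left(7 \right)} \left(119 - 129\right)^{2} = \left(7^{2} - 1260 + \sqrt{2} \cdot 7^{\frac{3}{2}} - 180 \sqrt{2} \sqrt{7}\right) \left(119 - 129\right)^{2} = \left(49 - 1260 + \sqrt{2} \cdot 7 \sqrt{7} - 180 \sqrt{14}\right) \left(-10\right)^{2} = \left(49 - 1260 + 7 \sqrt{14} - 180 \sqrt{14}\right) 100 = \left(-1211 - 173 \sqrt{14}\right) 100 = -121100 - 17300 \sqrt{14}$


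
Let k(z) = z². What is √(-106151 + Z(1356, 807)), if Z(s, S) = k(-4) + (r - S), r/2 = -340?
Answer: 3*I*√11958 ≈ 328.06*I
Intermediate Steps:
r = -680 (r = 2*(-340) = -680)
Z(s, S) = -664 - S (Z(s, S) = (-4)² + (-680 - S) = 16 + (-680 - S) = -664 - S)
√(-106151 + Z(1356, 807)) = √(-106151 + (-664 - 1*807)) = √(-106151 + (-664 - 807)) = √(-106151 - 1471) = √(-107622) = 3*I*√11958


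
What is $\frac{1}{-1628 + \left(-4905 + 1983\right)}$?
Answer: $- \frac{1}{4550} \approx -0.00021978$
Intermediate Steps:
$\frac{1}{-1628 + \left(-4905 + 1983\right)} = \frac{1}{-1628 - 2922} = \frac{1}{-4550} = - \frac{1}{4550}$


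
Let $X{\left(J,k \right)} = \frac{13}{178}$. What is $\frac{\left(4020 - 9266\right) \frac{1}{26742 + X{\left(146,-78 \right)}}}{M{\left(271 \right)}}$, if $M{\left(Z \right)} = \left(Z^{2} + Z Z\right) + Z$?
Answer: $- \frac{933788}{700461376617} \approx -1.3331 \cdot 10^{-6}$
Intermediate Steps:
$X{\left(J,k \right)} = \frac{13}{178}$ ($X{\left(J,k \right)} = 13 \cdot \frac{1}{178} = \frac{13}{178}$)
$M{\left(Z \right)} = Z + 2 Z^{2}$ ($M{\left(Z \right)} = \left(Z^{2} + Z^{2}\right) + Z = 2 Z^{2} + Z = Z + 2 Z^{2}$)
$\frac{\left(4020 - 9266\right) \frac{1}{26742 + X{\left(146,-78 \right)}}}{M{\left(271 \right)}} = \frac{\left(4020 - 9266\right) \frac{1}{26742 + \frac{13}{178}}}{271 \left(1 + 2 \cdot 271\right)} = \frac{\left(-5246\right) \frac{1}{\frac{4760089}{178}}}{271 \left(1 + 542\right)} = \frac{\left(-5246\right) \frac{178}{4760089}}{271 \cdot 543} = - \frac{933788}{4760089 \cdot 147153} = \left(- \frac{933788}{4760089}\right) \frac{1}{147153} = - \frac{933788}{700461376617}$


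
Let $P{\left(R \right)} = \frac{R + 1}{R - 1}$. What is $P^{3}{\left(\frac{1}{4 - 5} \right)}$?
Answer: $0$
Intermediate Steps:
$P{\left(R \right)} = \frac{1 + R}{-1 + R}$
$P^{3}{\left(\frac{1}{4 - 5} \right)} = \left(\frac{1 + \frac{1}{4 - 5}}{-1 + \frac{1}{4 - 5}}\right)^{3} = \left(\frac{1 + \frac{1}{-1}}{-1 + \frac{1}{-1}}\right)^{3} = \left(\frac{1 - 1}{-1 - 1}\right)^{3} = \left(\frac{1}{-2} \cdot 0\right)^{3} = \left(\left(- \frac{1}{2}\right) 0\right)^{3} = 0^{3} = 0$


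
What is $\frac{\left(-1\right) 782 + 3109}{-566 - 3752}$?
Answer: $- \frac{2327}{4318} \approx -0.53891$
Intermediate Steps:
$\frac{\left(-1\right) 782 + 3109}{-566 - 3752} = \frac{-782 + 3109}{-4318} = 2327 \left(- \frac{1}{4318}\right) = - \frac{2327}{4318}$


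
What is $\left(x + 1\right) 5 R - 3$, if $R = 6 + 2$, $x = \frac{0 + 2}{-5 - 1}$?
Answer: $\frac{71}{3} \approx 23.667$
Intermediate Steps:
$x = - \frac{1}{3}$ ($x = \frac{2}{-6} = 2 \left(- \frac{1}{6}\right) = - \frac{1}{3} \approx -0.33333$)
$R = 8$
$\left(x + 1\right) 5 R - 3 = \left(- \frac{1}{3} + 1\right) 5 \cdot 8 - 3 = \frac{2}{3} \cdot 5 \cdot 8 - 3 = \frac{10}{3} \cdot 8 - 3 = \frac{80}{3} - 3 = \frac{71}{3}$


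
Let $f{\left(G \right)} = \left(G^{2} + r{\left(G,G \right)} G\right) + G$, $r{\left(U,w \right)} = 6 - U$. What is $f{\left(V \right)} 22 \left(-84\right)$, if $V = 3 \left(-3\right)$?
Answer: $116424$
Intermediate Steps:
$V = -9$
$f{\left(G \right)} = G + G^{2} + G \left(6 - G\right)$ ($f{\left(G \right)} = \left(G^{2} + \left(6 - G\right) G\right) + G = \left(G^{2} + G \left(6 - G\right)\right) + G = G + G^{2} + G \left(6 - G\right)$)
$f{\left(V \right)} 22 \left(-84\right) = 7 \left(-9\right) 22 \left(-84\right) = \left(-63\right) 22 \left(-84\right) = \left(-1386\right) \left(-84\right) = 116424$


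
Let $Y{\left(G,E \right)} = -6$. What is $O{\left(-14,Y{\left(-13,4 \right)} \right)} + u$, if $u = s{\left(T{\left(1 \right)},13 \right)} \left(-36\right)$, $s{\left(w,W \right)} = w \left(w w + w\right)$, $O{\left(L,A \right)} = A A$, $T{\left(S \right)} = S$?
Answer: $-36$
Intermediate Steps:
$O{\left(L,A \right)} = A^{2}$
$s{\left(w,W \right)} = w \left(w + w^{2}\right)$ ($s{\left(w,W \right)} = w \left(w^{2} + w\right) = w \left(w + w^{2}\right)$)
$u = -72$ ($u = 1^{2} \left(1 + 1\right) \left(-36\right) = 1 \cdot 2 \left(-36\right) = 2 \left(-36\right) = -72$)
$O{\left(-14,Y{\left(-13,4 \right)} \right)} + u = \left(-6\right)^{2} - 72 = 36 - 72 = -36$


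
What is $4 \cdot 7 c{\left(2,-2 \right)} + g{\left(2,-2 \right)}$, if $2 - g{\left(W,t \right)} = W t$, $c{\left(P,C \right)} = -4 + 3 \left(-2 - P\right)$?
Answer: $-442$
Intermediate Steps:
$c{\left(P,C \right)} = -10 - 3 P$ ($c{\left(P,C \right)} = -4 - \left(6 + 3 P\right) = -10 - 3 P$)
$g{\left(W,t \right)} = 2 - W t$
$4 \cdot 7 c{\left(2,-2 \right)} + g{\left(2,-2 \right)} = 4 \cdot 7 \left(-10 - 6\right) - \left(-2 + 2 \left(-2\right)\right) = 28 \left(-10 - 6\right) + \left(2 + 4\right) = 28 \left(-16\right) + 6 = -448 + 6 = -442$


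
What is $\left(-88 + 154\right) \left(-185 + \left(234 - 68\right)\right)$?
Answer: $-1254$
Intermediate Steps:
$\left(-88 + 154\right) \left(-185 + \left(234 - 68\right)\right) = 66 \left(-185 + \left(234 - 68\right)\right) = 66 \left(-185 + 166\right) = 66 \left(-19\right) = -1254$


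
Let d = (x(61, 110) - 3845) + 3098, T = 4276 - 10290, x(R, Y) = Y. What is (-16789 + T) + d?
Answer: -23440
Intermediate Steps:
T = -6014
d = -637 (d = (110 - 3845) + 3098 = -3735 + 3098 = -637)
(-16789 + T) + d = (-16789 - 6014) - 637 = -22803 - 637 = -23440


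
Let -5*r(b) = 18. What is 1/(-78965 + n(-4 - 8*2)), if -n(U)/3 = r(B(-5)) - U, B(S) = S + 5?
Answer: -5/395071 ≈ -1.2656e-5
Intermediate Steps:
B(S) = 5 + S
r(b) = -18/5 (r(b) = -1/5*18 = -18/5)
n(U) = 54/5 + 3*U (n(U) = -3*(-18/5 - U) = 54/5 + 3*U)
1/(-78965 + n(-4 - 8*2)) = 1/(-78965 + (54/5 + 3*(-4 - 8*2))) = 1/(-78965 + (54/5 + 3*(-4 - 16))) = 1/(-78965 + (54/5 + 3*(-20))) = 1/(-78965 + (54/5 - 60)) = 1/(-78965 - 246/5) = 1/(-395071/5) = -5/395071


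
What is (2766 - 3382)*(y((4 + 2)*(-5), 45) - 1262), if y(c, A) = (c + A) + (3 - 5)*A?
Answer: 823592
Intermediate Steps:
y(c, A) = c - A (y(c, A) = (A + c) - 2*A = c - A)
(2766 - 3382)*(y((4 + 2)*(-5), 45) - 1262) = (2766 - 3382)*(((4 + 2)*(-5) - 1*45) - 1262) = -616*((6*(-5) - 45) - 1262) = -616*((-30 - 45) - 1262) = -616*(-75 - 1262) = -616*(-1337) = 823592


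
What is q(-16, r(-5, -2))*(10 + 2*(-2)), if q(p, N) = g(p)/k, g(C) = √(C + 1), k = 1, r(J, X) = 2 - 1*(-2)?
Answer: 6*I*√15 ≈ 23.238*I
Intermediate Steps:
r(J, X) = 4 (r(J, X) = 2 + 2 = 4)
g(C) = √(1 + C)
q(p, N) = √(1 + p) (q(p, N) = √(1 + p)/1 = √(1 + p)*1 = √(1 + p))
q(-16, r(-5, -2))*(10 + 2*(-2)) = √(1 - 16)*(10 + 2*(-2)) = √(-15)*(10 - 4) = (I*√15)*6 = 6*I*√15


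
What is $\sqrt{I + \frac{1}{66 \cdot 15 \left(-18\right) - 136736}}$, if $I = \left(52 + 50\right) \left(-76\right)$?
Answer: $\frac{i \sqrt{46294085768207}}{77278} \approx 88.045 i$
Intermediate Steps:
$I = -7752$ ($I = 102 \left(-76\right) = -7752$)
$\sqrt{I + \frac{1}{66 \cdot 15 \left(-18\right) - 136736}} = \sqrt{-7752 + \frac{1}{66 \cdot 15 \left(-18\right) - 136736}} = \sqrt{-7752 + \frac{1}{990 \left(-18\right) - 136736}} = \sqrt{-7752 + \frac{1}{-17820 - 136736}} = \sqrt{-7752 + \frac{1}{-154556}} = \sqrt{-7752 - \frac{1}{154556}} = \sqrt{- \frac{1198118113}{154556}} = \frac{i \sqrt{46294085768207}}{77278}$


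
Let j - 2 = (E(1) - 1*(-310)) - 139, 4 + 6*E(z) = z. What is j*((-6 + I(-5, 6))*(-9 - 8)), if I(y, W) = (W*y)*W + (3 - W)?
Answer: 1108485/2 ≈ 5.5424e+5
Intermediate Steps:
E(z) = -⅔ + z/6
I(y, W) = 3 - W + y*W² (I(y, W) = y*W² + (3 - W) = 3 - W + y*W²)
j = 345/2 (j = 2 + (((-⅔ + (⅙)*1) - 1*(-310)) - 139) = 2 + (((-⅔ + ⅙) + 310) - 139) = 2 + ((-½ + 310) - 139) = 2 + (619/2 - 139) = 2 + 341/2 = 345/2 ≈ 172.50)
j*((-6 + I(-5, 6))*(-9 - 8)) = 345*((-6 + (3 - 1*6 - 5*6²))*(-9 - 8))/2 = 345*((-6 + (3 - 6 - 5*36))*(-17))/2 = 345*((-6 + (3 - 6 - 180))*(-17))/2 = 345*((-6 - 183)*(-17))/2 = 345*(-189*(-17))/2 = (345/2)*3213 = 1108485/2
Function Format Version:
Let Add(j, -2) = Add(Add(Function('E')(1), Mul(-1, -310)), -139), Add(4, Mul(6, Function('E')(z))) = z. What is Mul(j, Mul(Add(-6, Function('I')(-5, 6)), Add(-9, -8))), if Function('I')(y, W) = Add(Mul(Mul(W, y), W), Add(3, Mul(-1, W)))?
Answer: Rational(1108485, 2) ≈ 5.5424e+5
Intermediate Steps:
Function('E')(z) = Add(Rational(-2, 3), Mul(Rational(1, 6), z))
Function('I')(y, W) = Add(3, Mul(-1, W), Mul(y, Pow(W, 2))) (Function('I')(y, W) = Add(Mul(y, Pow(W, 2)), Add(3, Mul(-1, W))) = Add(3, Mul(-1, W), Mul(y, Pow(W, 2))))
j = Rational(345, 2) (j = Add(2, Add(Add(Add(Rational(-2, 3), Mul(Rational(1, 6), 1)), Mul(-1, -310)), -139)) = Add(2, Add(Add(Add(Rational(-2, 3), Rational(1, 6)), 310), -139)) = Add(2, Add(Add(Rational(-1, 2), 310), -139)) = Add(2, Add(Rational(619, 2), -139)) = Add(2, Rational(341, 2)) = Rational(345, 2) ≈ 172.50)
Mul(j, Mul(Add(-6, Function('I')(-5, 6)), Add(-9, -8))) = Mul(Rational(345, 2), Mul(Add(-6, Add(3, Mul(-1, 6), Mul(-5, Pow(6, 2)))), Add(-9, -8))) = Mul(Rational(345, 2), Mul(Add(-6, Add(3, -6, Mul(-5, 36))), -17)) = Mul(Rational(345, 2), Mul(Add(-6, Add(3, -6, -180)), -17)) = Mul(Rational(345, 2), Mul(Add(-6, -183), -17)) = Mul(Rational(345, 2), Mul(-189, -17)) = Mul(Rational(345, 2), 3213) = Rational(1108485, 2)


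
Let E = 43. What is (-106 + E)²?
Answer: 3969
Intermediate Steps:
(-106 + E)² = (-106 + 43)² = (-63)² = 3969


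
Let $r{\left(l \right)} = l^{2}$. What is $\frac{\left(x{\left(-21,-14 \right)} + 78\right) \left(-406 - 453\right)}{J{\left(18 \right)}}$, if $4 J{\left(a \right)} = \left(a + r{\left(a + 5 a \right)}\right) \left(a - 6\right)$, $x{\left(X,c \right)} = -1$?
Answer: $- \frac{6013}{3186} \approx -1.8873$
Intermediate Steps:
$J{\left(a \right)} = \frac{\left(-6 + a\right) \left(a + 36 a^{2}\right)}{4}$ ($J{\left(a \right)} = \frac{\left(a + \left(a + 5 a\right)^{2}\right) \left(a - 6\right)}{4} = \frac{\left(a + \left(6 a\right)^{2}\right) \left(-6 + a\right)}{4} = \frac{\left(a + 36 a^{2}\right) \left(-6 + a\right)}{4} = \frac{\left(-6 + a\right) \left(a + 36 a^{2}\right)}{4}$)
$\frac{\left(x{\left(-21,-14 \right)} + 78\right) \left(-406 - 453\right)}{J{\left(18 \right)}} = \frac{\left(-1 + 78\right) \left(-406 - 453\right)}{\frac{1}{4} \cdot 18 \left(-6 - 3870 + 36 \cdot 18^{2}\right)} = \frac{77 \left(-859\right)}{\frac{1}{4} \cdot 18 \left(-6 - 3870 + 36 \cdot 324\right)} = - \frac{66143}{\frac{1}{4} \cdot 18 \left(-6 - 3870 + 11664\right)} = - \frac{66143}{\frac{1}{4} \cdot 18 \cdot 7788} = - \frac{66143}{35046} = \left(-66143\right) \frac{1}{35046} = - \frac{6013}{3186}$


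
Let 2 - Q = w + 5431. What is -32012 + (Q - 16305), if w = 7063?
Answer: -60809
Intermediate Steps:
Q = -12492 (Q = 2 - (7063 + 5431) = 2 - 1*12494 = 2 - 12494 = -12492)
-32012 + (Q - 16305) = -32012 + (-12492 - 16305) = -32012 - 28797 = -60809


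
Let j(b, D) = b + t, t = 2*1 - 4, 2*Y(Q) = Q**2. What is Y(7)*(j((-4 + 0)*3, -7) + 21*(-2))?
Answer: -1372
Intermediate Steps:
Y(Q) = Q**2/2
t = -2 (t = 2 - 4 = -2)
j(b, D) = -2 + b (j(b, D) = b - 2 = -2 + b)
Y(7)*(j((-4 + 0)*3, -7) + 21*(-2)) = ((1/2)*7**2)*((-2 + (-4 + 0)*3) + 21*(-2)) = ((1/2)*49)*((-2 - 4*3) - 42) = 49*((-2 - 12) - 42)/2 = 49*(-14 - 42)/2 = (49/2)*(-56) = -1372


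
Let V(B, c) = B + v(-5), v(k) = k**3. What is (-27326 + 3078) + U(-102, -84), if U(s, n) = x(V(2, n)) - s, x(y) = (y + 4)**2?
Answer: -9985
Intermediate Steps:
V(B, c) = -125 + B (V(B, c) = B + (-5)**3 = B - 125 = -125 + B)
x(y) = (4 + y)**2
U(s, n) = 14161 - s (U(s, n) = (4 + (-125 + 2))**2 - s = (4 - 123)**2 - s = (-119)**2 - s = 14161 - s)
(-27326 + 3078) + U(-102, -84) = (-27326 + 3078) + (14161 - 1*(-102)) = -24248 + (14161 + 102) = -24248 + 14263 = -9985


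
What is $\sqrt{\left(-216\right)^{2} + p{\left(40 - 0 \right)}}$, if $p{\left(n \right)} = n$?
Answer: $2 \sqrt{11674} \approx 216.09$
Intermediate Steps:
$\sqrt{\left(-216\right)^{2} + p{\left(40 - 0 \right)}} = \sqrt{\left(-216\right)^{2} + \left(40 - 0\right)} = \sqrt{46656 + \left(40 + 0\right)} = \sqrt{46656 + 40} = \sqrt{46696} = 2 \sqrt{11674}$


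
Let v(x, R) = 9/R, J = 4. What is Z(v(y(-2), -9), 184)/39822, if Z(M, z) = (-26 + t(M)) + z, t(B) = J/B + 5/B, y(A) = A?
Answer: 149/39822 ≈ 0.0037417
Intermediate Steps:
t(B) = 9/B (t(B) = 4/B + 5/B = 9/B)
Z(M, z) = -26 + z + 9/M (Z(M, z) = (-26 + 9/M) + z = -26 + z + 9/M)
Z(v(y(-2), -9), 184)/39822 = (-26 + 184 + 9/((9/(-9))))/39822 = (-26 + 184 + 9/((9*(-⅑))))*(1/39822) = (-26 + 184 + 9/(-1))*(1/39822) = (-26 + 184 + 9*(-1))*(1/39822) = (-26 + 184 - 9)*(1/39822) = 149*(1/39822) = 149/39822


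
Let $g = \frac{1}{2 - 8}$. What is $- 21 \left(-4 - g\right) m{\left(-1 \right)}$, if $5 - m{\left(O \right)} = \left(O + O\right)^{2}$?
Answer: $\frac{161}{2} \approx 80.5$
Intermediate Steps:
$m{\left(O \right)} = 5 - 4 O^{2}$ ($m{\left(O \right)} = 5 - \left(O + O\right)^{2} = 5 - \left(2 O\right)^{2} = 5 - 4 O^{2}$)
$g = - \frac{1}{6}$ ($g = \frac{1}{2 - 8} = \frac{1}{-6} = - \frac{1}{6} \approx -0.16667$)
$- 21 \left(-4 - g\right) m{\left(-1 \right)} = - 21 \left(-4 - - \frac{1}{6}\right) \left(5 - 4 \left(-1\right)^{2}\right) = - 21 \left(-4 + \frac{1}{6}\right) \left(5 - 4\right) = \left(-21\right) \left(- \frac{23}{6}\right) \left(5 - 4\right) = \frac{161}{2} \cdot 1 = \frac{161}{2}$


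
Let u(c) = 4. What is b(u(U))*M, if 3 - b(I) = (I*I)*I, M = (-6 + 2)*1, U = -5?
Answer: 244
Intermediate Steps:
M = -4 (M = -4*1 = -4)
b(I) = 3 - I**3 (b(I) = 3 - I*I*I = 3 - I**2*I = 3 - I**3)
b(u(U))*M = (3 - 1*4**3)*(-4) = (3 - 1*64)*(-4) = (3 - 64)*(-4) = -61*(-4) = 244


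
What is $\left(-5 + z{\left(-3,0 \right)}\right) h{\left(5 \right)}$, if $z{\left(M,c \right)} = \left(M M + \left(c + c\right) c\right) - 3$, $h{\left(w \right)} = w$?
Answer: $5$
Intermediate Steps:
$z{\left(M,c \right)} = -3 + M^{2} + 2 c^{2}$ ($z{\left(M,c \right)} = \left(M^{2} + 2 c c\right) - 3 = \left(M^{2} + 2 c^{2}\right) - 3 = -3 + M^{2} + 2 c^{2}$)
$\left(-5 + z{\left(-3,0 \right)}\right) h{\left(5 \right)} = \left(-5 + \left(-3 + \left(-3\right)^{2} + 2 \cdot 0^{2}\right)\right) 5 = \left(-5 + \left(-3 + 9 + 2 \cdot 0\right)\right) 5 = \left(-5 + \left(-3 + 9 + 0\right)\right) 5 = \left(-5 + 6\right) 5 = 1 \cdot 5 = 5$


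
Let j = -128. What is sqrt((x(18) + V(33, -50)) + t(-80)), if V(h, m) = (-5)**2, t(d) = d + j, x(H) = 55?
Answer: 8*I*sqrt(2) ≈ 11.314*I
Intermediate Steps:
t(d) = -128 + d (t(d) = d - 128 = -128 + d)
V(h, m) = 25
sqrt((x(18) + V(33, -50)) + t(-80)) = sqrt((55 + 25) + (-128 - 80)) = sqrt(80 - 208) = sqrt(-128) = 8*I*sqrt(2)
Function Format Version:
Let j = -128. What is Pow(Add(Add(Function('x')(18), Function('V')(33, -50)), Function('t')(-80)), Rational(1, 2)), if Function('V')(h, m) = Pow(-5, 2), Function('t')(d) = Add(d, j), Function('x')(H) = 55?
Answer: Mul(8, I, Pow(2, Rational(1, 2))) ≈ Mul(11.314, I)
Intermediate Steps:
Function('t')(d) = Add(-128, d) (Function('t')(d) = Add(d, -128) = Add(-128, d))
Function('V')(h, m) = 25
Pow(Add(Add(Function('x')(18), Function('V')(33, -50)), Function('t')(-80)), Rational(1, 2)) = Pow(Add(Add(55, 25), Add(-128, -80)), Rational(1, 2)) = Pow(Add(80, -208), Rational(1, 2)) = Pow(-128, Rational(1, 2)) = Mul(8, I, Pow(2, Rational(1, 2)))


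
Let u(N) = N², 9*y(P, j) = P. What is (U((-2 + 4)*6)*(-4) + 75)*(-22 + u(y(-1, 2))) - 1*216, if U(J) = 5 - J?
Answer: -200939/81 ≈ -2480.7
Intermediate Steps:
y(P, j) = P/9
(U((-2 + 4)*6)*(-4) + 75)*(-22 + u(y(-1, 2))) - 1*216 = ((5 - (-2 + 4)*6)*(-4) + 75)*(-22 + ((⅑)*(-1))²) - 1*216 = ((5 - 2*6)*(-4) + 75)*(-22 + (-⅑)²) - 216 = ((5 - 1*12)*(-4) + 75)*(-22 + 1/81) - 216 = ((5 - 12)*(-4) + 75)*(-1781/81) - 216 = (-7*(-4) + 75)*(-1781/81) - 216 = (28 + 75)*(-1781/81) - 216 = 103*(-1781/81) - 216 = -183443/81 - 216 = -200939/81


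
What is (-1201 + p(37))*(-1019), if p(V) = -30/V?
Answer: 45311873/37 ≈ 1.2246e+6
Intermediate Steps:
(-1201 + p(37))*(-1019) = (-1201 - 30/37)*(-1019) = -44467/37*(-1019) = 45311873/37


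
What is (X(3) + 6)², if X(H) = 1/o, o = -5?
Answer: 841/25 ≈ 33.640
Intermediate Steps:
X(H) = -⅕ (X(H) = 1/(-5) = -⅕)
(X(3) + 6)² = (-⅕ + 6)² = (29/5)² = 841/25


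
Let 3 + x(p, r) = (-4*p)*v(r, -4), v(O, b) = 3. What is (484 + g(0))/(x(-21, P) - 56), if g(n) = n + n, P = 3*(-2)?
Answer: 484/193 ≈ 2.5078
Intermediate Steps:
P = -6
g(n) = 2*n
x(p, r) = -3 - 12*p (x(p, r) = -3 - 4*p*3 = -3 - 12*p)
(484 + g(0))/(x(-21, P) - 56) = (484 + 2*0)/((-3 - 12*(-21)) - 56) = (484 + 0)/((-3 + 252) - 56) = 484/(249 - 56) = 484/193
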